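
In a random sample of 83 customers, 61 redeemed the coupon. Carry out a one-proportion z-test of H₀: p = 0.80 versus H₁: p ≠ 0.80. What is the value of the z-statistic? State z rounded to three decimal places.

The sample proportion is 61/83 = 0.73494.
SE₀ = √(0.80·0.20/83) = 0.043906.
z = (0.73494 − 0.80)/0.043906 = -0.06506/0.043906 = -1.482.

z = -1.482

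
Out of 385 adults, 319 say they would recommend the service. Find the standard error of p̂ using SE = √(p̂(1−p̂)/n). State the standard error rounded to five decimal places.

SE = 0.01921

Sample proportion p̂ = 319/385 = 0.82857.
p̂(1−p̂) = 0.142042.
Dividing by n and taking the root: √0.000368940 = 0.01921.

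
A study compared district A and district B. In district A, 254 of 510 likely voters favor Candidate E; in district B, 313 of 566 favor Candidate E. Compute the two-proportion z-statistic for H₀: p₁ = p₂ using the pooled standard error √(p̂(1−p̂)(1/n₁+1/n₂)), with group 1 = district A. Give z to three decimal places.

z = -1.803

p̂₁ = 254/510 = 0.49804, p̂₂ = 313/566 = 0.55300.
Pooled p̂ = (254+313)/(510+566) = 567/1076 = 0.52695.
SE = √[p̂(1−p̂)(1/n₁+1/n₂)] = √[0.52695·0.47305·(1/510+1/566)] ≈ 0.030483.
z = (p̂₁ − p̂₂)/SE = (0.49804 − 0.55300)/0.030483 = -0.05496/0.030483 = -1.803.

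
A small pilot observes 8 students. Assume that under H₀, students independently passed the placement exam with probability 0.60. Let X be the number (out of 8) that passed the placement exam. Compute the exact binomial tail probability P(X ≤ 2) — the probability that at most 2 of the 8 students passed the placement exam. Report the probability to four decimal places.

P = 0.0498

X is binomial with n = 8 and p = 0.60.
P(X ≤ 2) = C(8,0)·0.60^0·0.40^8 + C(8,1)·0.60^1·0.40^7 + C(8,2)·0.60^2·0.40^6.
= 0.000655 + 0.007864 + 0.041288 = 0.0498.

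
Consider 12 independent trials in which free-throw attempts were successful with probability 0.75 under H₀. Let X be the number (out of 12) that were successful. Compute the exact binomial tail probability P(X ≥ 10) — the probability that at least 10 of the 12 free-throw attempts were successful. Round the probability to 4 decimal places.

P = 0.3907

X ~ Binomial(n=12, p=0.75).
P(X ≥ 10) = C(12,10)·0.75^10·0.25^2 + C(12,11)·0.75^11·0.25^1 + C(12,12)·0.75^12·0.25^0.
= 0.232293 + 0.126705 + 0.031676 = 0.3907.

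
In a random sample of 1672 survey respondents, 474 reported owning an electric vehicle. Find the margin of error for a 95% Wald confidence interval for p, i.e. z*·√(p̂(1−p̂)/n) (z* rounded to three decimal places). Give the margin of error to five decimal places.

ME = 0.02160

Sample proportion p̂ = 474/1672 = 0.28349.
Standard error of p̂: √(0.203125/1672) = √0.000121486 = 0.011022.
The 95% critical value is z* = 1.960.
Margin of error = z*·SE = 1.960 × 0.011022 = 0.02160.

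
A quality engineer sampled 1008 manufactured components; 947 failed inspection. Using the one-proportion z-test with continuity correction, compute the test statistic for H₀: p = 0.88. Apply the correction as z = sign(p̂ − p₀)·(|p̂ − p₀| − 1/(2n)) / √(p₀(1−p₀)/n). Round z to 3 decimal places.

Sample proportion p̂ = 947/1008 = 0.93948. p̂ − p₀ = 0.059484.
Continuity correction 1/(2n) = 1/2016 = 0.000496.
Corrected numerator: |0.059484| − 0.000496 = 0.058988.
Under H₀, SE = √(p₀(1−p₀)/n) = √(0.88·0.12/1008) = √0.000104762 = 0.010235.
z = +0.058988/0.010235 = 5.763.

z = 5.763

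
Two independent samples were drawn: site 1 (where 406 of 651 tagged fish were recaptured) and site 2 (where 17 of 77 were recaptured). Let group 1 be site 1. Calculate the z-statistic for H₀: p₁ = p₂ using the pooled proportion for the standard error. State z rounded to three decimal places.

Sample proportions: p̂₁ = 406/651 = 0.62366 and p̂₂ = 17/77 = 0.22078.
Pooling: p̂ = 423/728 = 0.58104.
SE = √[p̂(1−p̂)(1/n₁+1/n₂)] = √[0.58104·0.41896·(1/651+1/77)] ≈ 0.059459.
z = 0.40288/0.059459 = 6.776.

z = 6.776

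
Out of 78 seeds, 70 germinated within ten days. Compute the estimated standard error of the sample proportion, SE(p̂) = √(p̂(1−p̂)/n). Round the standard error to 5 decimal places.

The sample proportion is 70/78 = 0.89744.
p̂(1−p̂) = 0.092041.
SE = √(0.092041/78) = 0.03435.

SE = 0.03435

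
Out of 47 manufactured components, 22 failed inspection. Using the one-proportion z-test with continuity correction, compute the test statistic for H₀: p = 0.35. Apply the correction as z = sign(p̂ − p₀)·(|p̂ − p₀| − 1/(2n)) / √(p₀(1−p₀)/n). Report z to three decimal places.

Sample proportion p̂ = 22/47 = 0.46809. p̂ − p₀ = 0.118085.
1/(2n) = 0.010638.
Corrected numerator: |0.118085| − 0.010638 = 0.107447.
SE₀ = √(0.35·0.65/47) = 0.069573.
z = +0.107447/0.069573 = 1.544.

z = 1.544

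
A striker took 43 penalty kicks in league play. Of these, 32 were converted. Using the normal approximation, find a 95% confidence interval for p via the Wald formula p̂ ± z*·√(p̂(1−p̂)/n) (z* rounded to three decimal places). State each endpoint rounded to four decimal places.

Sample proportion p̂ = 32/43 = 0.74419.
Standard error of p̂: √(0.190373/43) = √0.004427283 = 0.066538.
z* = 1.960 at the 95% level.
Margin = 1.960·0.066538 = 0.13041.
So the interval runs from 0.6138 to 0.8746.

(0.6138, 0.8746)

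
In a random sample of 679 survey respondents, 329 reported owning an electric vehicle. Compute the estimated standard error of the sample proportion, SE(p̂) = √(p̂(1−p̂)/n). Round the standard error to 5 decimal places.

Sample proportion p̂ = 329/679 = 0.48454.
p̂(1−p̂) = 0.249761.
SE = √(0.249761/679) = √0.000367837 = 0.01918.

SE = 0.01918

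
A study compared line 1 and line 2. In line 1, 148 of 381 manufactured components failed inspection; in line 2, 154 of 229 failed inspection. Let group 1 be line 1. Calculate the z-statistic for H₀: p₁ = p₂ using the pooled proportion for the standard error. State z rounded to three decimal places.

p̂₁ = 148/381 = 0.38845, p̂₂ = 154/229 = 0.67249.
Pooling: p̂ = 302/610 = 0.49508.
SE = √[p̂(1−p̂)(1/n₁+1/n₂)] = √[0.49508·0.50492·(1/381+1/229)] ≈ 0.041806.
z = -0.28404/0.041806 = -6.794.

z = -6.794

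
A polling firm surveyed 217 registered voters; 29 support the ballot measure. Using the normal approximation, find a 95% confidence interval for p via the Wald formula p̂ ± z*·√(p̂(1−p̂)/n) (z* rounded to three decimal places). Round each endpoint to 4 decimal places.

With x = 29 successes in n = 217, p̂ = 0.13364.
Standard error of p̂: √(0.115781/217) = √0.000533552 = 0.023099.
z* = 1.960 at the 95% level.
Margin of error: 1.960 × 0.023099 = 0.04527.
So the interval runs from 0.0884 to 0.1789.

(0.0884, 0.1789)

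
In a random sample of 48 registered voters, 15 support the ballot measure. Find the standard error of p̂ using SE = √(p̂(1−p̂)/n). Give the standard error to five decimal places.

The sample proportion is 15/48 = 0.31250.
p̂(1−p̂) = 0.214844.
SE = √(0.214844/48) = 0.06690.

SE = 0.06690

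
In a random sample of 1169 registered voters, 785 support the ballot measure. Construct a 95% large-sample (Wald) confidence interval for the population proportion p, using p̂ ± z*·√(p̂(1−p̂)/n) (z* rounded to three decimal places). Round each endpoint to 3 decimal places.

With x = 785 successes in n = 1169, p̂ = 0.67151.
SE = √(p̂(1−p̂)/n) = √(0.220583/1169) = 0.013737.
The 95% critical value is z* = 1.960.
Margin of error: 1.960 × 0.013737 = 0.02692.
Interval: 0.67151 ± 0.02692 → (0.645, 0.698).

(0.645, 0.698)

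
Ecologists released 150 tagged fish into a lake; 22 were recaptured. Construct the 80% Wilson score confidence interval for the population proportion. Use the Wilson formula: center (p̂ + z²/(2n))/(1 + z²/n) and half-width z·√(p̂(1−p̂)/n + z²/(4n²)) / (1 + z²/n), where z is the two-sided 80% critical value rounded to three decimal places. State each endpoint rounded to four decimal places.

Here p̂ = 22/150 = 0.14667 and z = 1.282 (z² = 1.643524).
Denominator 1 + z²/n = 1 + 1.643524/150 = 1.010957.
Center = (0.14667 + 0.005478)/1.010957 = 0.15050.
Radicand: p̂(1−p̂)/n + z²/(4n²) = 0.000834370 + 0.000018261 = 0.000852631.
Half-width = z·√(radicand)/denom = 1.282·0.029200/1.010957 = 0.03703.
CI: 0.15050 ± 0.03703 = (0.1135, 0.1875).

(0.1135, 0.1875)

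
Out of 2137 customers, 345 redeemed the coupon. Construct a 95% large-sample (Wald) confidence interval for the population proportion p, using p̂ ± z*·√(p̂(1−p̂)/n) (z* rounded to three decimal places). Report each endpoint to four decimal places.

With x = 345 successes in n = 2137, p̂ = 0.16144.
SE(p̂) = √(0.16144·0.83856/2137) = 0.007959.
The 95% critical value is z* = 1.960.
Margin of error: 1.960 × 0.007959 = 0.01560.
CI: 0.16144 ± 0.01560 = (0.1458, 0.1770).

(0.1458, 0.1770)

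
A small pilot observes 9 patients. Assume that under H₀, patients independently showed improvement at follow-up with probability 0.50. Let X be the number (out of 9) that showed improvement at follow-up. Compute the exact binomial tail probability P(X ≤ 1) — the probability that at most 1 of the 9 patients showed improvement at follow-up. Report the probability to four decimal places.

X ~ Binomial(n=9, p=0.50).
P(X ≤ 1) = C(9,0)·0.50^0·0.50^9 + C(9,1)·0.50^1·0.50^8.
= 0.001953 + 0.017578 = 0.0195.

P = 0.0195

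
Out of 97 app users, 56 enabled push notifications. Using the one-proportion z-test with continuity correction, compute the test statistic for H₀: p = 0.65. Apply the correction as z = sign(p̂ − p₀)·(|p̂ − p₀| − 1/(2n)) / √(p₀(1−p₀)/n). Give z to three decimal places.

Sample proportion p̂ = 56/97 = 0.57732. p̂ − p₀ = -0.072680.
1/(2n) = 0.005155.
Corrected numerator: |-0.072680| − 0.005155 = 0.067525.
Null standard error: √(0.65·0.35/97) = √0.002345361 = 0.048429.
z = (−)0.067525/0.048429 = -1.394.

z = -1.394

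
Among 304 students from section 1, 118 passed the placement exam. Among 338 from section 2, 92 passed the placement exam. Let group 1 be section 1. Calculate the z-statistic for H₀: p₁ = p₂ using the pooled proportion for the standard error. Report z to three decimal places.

z = 3.127

Sample proportions: p̂₁ = 118/304 = 0.38816 and p̂₂ = 92/338 = 0.27219.
Pooling: p̂ = 210/642 = 0.32710.
Pooled SE = √[0.2201066·0.00624805] ≈ 0.037084.
z = 0.11597/0.037084 = 3.127.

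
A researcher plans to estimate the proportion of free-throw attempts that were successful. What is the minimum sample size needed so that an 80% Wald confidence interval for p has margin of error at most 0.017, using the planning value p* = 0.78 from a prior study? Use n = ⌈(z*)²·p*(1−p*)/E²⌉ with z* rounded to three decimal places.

n = 976

z* = 1.282 at the 80% level.
p*(1−p*) = 0.1716.
(z*)²·p*(1−p*)/E² = 1.643524·0.1716/0.000289 = 975.878.
Rounding up, n = 976.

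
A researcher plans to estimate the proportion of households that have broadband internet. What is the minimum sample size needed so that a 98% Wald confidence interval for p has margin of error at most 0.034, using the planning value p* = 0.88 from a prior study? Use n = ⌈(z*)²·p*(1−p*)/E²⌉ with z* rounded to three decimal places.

For 98% confidence, z* = 2.326.
p*(1−p*) = 0.1056.
Required n before rounding: 5.410276 × 0.1056 / 0.034² = 494.226.
Rounding up, n = 495.

n = 495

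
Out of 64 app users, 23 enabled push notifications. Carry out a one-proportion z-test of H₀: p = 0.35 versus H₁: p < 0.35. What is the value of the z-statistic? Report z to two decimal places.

With x = 23 successes in n = 64, p̂ = 0.35938.
Under H₀, SE = √(p₀(1−p₀)/n) = √(0.35·0.65/64) = √0.003554687 = 0.059621.
Test statistic: z = 0.00938/0.059621 = 0.16.

z = 0.16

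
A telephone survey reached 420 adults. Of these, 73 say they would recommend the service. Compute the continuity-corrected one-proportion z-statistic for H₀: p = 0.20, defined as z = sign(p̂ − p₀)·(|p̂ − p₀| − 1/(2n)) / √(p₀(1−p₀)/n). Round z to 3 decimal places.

z = -1.281

Sample proportion p̂ = 73/420 = 0.17381. p̂ − p₀ = -0.026190.
Continuity correction 1/(2n) = 1/840 = 0.001190.
Corrected numerator: |-0.026190| − 0.001190 = 0.025000.
Null standard error: √(0.20·0.80/420) = √0.000380952 = 0.019518.
z = (−)0.025000/0.019518 = -1.281.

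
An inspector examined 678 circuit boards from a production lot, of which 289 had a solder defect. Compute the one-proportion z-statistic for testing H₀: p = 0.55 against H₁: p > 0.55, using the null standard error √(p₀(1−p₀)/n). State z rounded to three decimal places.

z = -6.477

p̂ = 289/678 = 0.42625.
SE₀ = √(0.55·0.45/678) = 0.019106.
Test statistic: z = -0.12375/0.019106 = -6.477.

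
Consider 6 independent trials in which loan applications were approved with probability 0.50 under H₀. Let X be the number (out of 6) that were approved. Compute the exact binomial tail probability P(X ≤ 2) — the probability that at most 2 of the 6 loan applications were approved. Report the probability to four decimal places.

X ~ Binomial(n=6, p=0.50).
P(X ≤ 2) = C(6,0)·0.50^0·0.50^6 + C(6,1)·0.50^1·0.50^5 + C(6,2)·0.50^2·0.50^4.
= 0.015625 + 0.093750 + 0.234375 = 0.3438.

P = 0.3438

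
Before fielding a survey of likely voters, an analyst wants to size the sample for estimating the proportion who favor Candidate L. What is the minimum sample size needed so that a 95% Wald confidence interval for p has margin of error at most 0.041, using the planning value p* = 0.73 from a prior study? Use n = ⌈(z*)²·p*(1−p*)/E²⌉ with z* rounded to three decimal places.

n = 451

z* = 1.960 at the 95% level.
p*(1−p*) = 0.1971.
Required n before rounding: 3.841600 × 0.1971 / 0.041² = 450.434.
Rounding up, n = 451.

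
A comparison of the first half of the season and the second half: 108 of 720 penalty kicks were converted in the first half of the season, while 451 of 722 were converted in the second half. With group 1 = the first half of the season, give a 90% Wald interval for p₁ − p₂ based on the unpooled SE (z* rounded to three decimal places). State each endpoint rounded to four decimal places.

(-0.5115, -0.4378)

p̂₁ = 0.15000, p̂₂ = 0.62465, so the observed difference is -0.47465.
SE = √(0.000177083 + 0.000324739) = √0.000501822 = 0.022401.
For 90% confidence, z* = 1.645. Margin of error = 0.03685.
So the interval runs from -0.5115 to -0.4378.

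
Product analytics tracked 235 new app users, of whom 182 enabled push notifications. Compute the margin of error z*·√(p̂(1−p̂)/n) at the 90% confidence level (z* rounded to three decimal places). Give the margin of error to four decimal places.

The sample proportion is 182/235 = 0.77447.
SE(p̂) = √(0.77447·0.22553/235) = 0.027263.
The 90% critical value is z* = 1.645.
ME = 1.645·0.027263 = 0.0448.

ME = 0.0448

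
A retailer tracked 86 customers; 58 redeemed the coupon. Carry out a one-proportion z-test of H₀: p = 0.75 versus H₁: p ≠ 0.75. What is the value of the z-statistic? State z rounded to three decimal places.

p̂ = 58/86 = 0.67442.
SE₀ = √(0.75·0.25/86) = 0.046693.
Test statistic: z = -0.07558/0.046693 = -1.619.

z = -1.619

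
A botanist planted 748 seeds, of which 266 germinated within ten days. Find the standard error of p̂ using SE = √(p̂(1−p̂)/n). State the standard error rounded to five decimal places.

SE = 0.01750

p̂ = 266/748 = 0.35561.
p̂(1−p̂) = 0.229152.
Dividing by n and taking the root: √0.000306353 = 0.01750.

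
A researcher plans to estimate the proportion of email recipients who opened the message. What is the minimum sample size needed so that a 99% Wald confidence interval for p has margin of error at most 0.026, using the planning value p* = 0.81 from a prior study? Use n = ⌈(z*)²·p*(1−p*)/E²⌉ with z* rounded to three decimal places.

The 99% critical value is z* = 2.576.
p*(1−p*) = 0.81·0.19 = 0.1539.
Required n before rounding: 6.635776 × 0.1539 / 0.026² = 1510.719.
Rounding up, n = 1511.

n = 1511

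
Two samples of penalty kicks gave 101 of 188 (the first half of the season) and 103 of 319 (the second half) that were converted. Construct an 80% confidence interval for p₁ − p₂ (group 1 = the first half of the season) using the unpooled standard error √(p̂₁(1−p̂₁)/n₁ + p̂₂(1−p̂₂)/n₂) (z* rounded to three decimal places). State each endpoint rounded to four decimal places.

p̂₁ = 101/188 = 0.53723, p̂₂ = 103/319 = 0.32288; p̂₁ − p̂₂ = 0.21435.
Unpooled SE = √(p̂₁(1−p̂₁)/n₁ + p̂₂(1−p̂₂)/n₂) = √(0.001322413 + 0.000685360) = 0.044808.
For 80% confidence, z* = 1.282. Margin of error = 0.05744.
So the interval runs from 0.1569 to 0.2718.

(0.1569, 0.2718)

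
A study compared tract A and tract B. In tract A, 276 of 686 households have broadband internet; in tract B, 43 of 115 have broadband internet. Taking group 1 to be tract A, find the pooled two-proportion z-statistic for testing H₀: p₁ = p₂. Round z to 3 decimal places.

z = 0.576

Sample proportions: p̂₁ = 276/686 = 0.40233 and p̂₂ = 43/115 = 0.37391.
Pooling: p̂ = 319/801 = 0.39825.
SE = √[p̂(1−p̂)(1/n₁+1/n₂)] = √[0.39825·0.60175·(1/686+1/115)] ≈ 0.049328.
z = 0.02842/0.049328 = 0.576.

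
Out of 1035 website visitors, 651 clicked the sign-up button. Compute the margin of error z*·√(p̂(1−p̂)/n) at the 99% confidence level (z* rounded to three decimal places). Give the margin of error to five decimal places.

With x = 651 successes in n = 1035, p̂ = 0.62899.
SE = √(p̂(1−p̂)/n) = √(0.233363/1035) = 0.015016.
For 99% confidence, z* = 2.576.
So ME = 0.03868.

ME = 0.03868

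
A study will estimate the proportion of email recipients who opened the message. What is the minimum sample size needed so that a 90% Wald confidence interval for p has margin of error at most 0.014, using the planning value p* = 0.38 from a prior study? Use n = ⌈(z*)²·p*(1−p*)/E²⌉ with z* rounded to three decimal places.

The 90% critical value is z* = 1.645.
p*(1−p*) = 0.2356.
(z*)²·p*(1−p*)/E² = 2.706025·0.2356/0.000196 = 3252.752.
⌈3252.752⌉ = 3253.

n = 3253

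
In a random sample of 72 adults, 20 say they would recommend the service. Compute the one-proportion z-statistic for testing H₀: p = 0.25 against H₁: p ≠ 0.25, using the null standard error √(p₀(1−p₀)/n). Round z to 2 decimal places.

p̂ = 20/72 = 0.27778.
Under H₀, SE = √(p₀(1−p₀)/n) = √(0.25·0.75/72) = √0.002604167 = 0.051031.
z = (0.27778 − 0.25)/0.051031 = 0.02778/0.051031 = 0.54.

z = 0.54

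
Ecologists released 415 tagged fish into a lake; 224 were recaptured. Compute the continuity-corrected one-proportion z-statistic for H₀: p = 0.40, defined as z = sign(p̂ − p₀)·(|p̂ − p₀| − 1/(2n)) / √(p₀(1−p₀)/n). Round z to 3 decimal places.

z = 5.762

Sample proportion p̂ = 224/415 = 0.53976. p̂ − p₀ = 0.139759.
1/(2n) = 0.001205.
Corrected numerator: |0.139759| − 0.001205 = 0.138554.
Null standard error: √(0.40·0.60/415) = √0.000578313 = 0.024048.
z = +0.138554/0.024048 = 5.762.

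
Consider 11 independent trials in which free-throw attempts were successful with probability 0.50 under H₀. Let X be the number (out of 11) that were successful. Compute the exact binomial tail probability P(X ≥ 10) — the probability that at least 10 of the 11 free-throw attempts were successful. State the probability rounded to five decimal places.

X is binomial with n = 11 and p = 0.50.
P(X ≥ 10) = C(11,10)·0.50^10·0.50^1 + C(11,11)·0.50^11·0.50^0.
= 0.005371 + 0.000488 = 0.00586.

P = 0.00586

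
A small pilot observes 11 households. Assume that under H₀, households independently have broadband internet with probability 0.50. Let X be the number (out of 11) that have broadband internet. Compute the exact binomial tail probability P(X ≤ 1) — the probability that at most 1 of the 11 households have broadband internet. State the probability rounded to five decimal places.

X is binomial with n = 11 and p = 0.50.
P(X ≤ 1) = C(11,0)·0.50^0·0.50^11 + C(11,1)·0.50^1·0.50^10.
= 0.000488 + 0.005371 = 0.00586.

P = 0.00586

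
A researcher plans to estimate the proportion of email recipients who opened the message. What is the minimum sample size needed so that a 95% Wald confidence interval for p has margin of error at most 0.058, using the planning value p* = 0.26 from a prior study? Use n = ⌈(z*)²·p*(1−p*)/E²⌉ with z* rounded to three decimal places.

For 95% confidence, z* = 1.960.
p*(1−p*) = 0.1924.
(z*)²·p*(1−p*)/E² = 3.841600·0.1924/0.003364 = 219.716.
Rounding up, n = 220.

n = 220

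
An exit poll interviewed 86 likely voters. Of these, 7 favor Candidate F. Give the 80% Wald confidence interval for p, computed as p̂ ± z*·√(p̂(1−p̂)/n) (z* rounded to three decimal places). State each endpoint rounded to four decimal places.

(0.0436, 0.1192)

With x = 7 successes in n = 86, p̂ = 0.08140.
SE(p̂) = √(0.08140·0.91860/86) = 0.029486.
z* = 1.282 at the 80% level.
Margin = 1.282·0.029486 = 0.03780.
So the interval runs from 0.0436 to 0.1192.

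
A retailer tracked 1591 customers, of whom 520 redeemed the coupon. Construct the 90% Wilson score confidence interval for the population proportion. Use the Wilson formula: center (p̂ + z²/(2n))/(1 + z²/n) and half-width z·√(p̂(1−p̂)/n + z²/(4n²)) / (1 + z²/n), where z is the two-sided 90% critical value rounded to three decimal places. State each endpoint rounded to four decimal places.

p̂ = 520/1591 = 0.32684; z = 1.645, so z² = 2.706025.
Denominator 1 + z²/n = 1 + 2.706025/1591 = 1.001701.
Center = (0.32684 + 0.000850)/1.001701 = 0.32713.
Radicand: p̂(1−p̂)/n + z²/(4n²) = 0.000138287 + 0.000000267 = 0.000138554.
Half-width = 1.645·√0.000138554/1.001701 = 0.01933.
CI: 0.32713 ± 0.01933 = (0.3078, 0.3465).

(0.3078, 0.3465)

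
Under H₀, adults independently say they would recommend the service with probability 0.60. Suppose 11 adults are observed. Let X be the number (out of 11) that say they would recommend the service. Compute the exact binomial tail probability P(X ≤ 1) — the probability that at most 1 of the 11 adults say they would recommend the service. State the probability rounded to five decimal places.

P = 0.00073

X ~ Binomial(n=11, p=0.60).
P(X ≤ 1) = C(11,0)·0.60^0·0.40^11 + C(11,1)·0.60^1·0.40^10.
= 0.000042 + 0.000692 = 0.00073.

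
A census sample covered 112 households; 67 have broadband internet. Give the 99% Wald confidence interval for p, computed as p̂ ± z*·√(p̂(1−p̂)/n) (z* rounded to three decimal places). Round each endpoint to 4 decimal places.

(0.4789, 0.7175)

Sample proportion p̂ = 67/112 = 0.59821.
SE = √(p̂(1−p̂)/n) = √(0.240354/112) = 0.046325.
The 99% critical value is z* = 2.576.
Margin = 2.576·0.046325 = 0.11933.
So the interval runs from 0.4789 to 0.7175.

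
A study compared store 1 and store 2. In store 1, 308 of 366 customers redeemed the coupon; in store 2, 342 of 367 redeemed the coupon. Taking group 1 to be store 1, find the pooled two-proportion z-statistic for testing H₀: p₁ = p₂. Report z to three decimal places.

p̂₁ = 308/366 = 0.84153, p̂₂ = 342/367 = 0.93188.
Pooling: p̂ = 650/733 = 0.88677.
SE = √[p̂(1−p̂)(1/n₁+1/n₂)] = √[0.88677·0.11323·(1/366+1/367)] ≈ 0.023408.
z = (p̂₁ − p̂₂)/SE = (0.84153 − 0.93188)/0.023408 = -0.09035/0.023408 = -3.860.

z = -3.860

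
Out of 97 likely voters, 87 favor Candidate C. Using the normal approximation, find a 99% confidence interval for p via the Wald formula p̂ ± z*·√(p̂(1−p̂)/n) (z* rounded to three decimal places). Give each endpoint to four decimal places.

(0.8174, 0.9764)

With x = 87 successes in n = 97, p̂ = 0.89691.
Standard error of p̂: √(0.092465/97) = √0.000953244 = 0.030875.
For 99% confidence, z* = 2.576.
Margin = 2.576·0.030875 = 0.07953.
So the interval runs from 0.8174 to 0.9764.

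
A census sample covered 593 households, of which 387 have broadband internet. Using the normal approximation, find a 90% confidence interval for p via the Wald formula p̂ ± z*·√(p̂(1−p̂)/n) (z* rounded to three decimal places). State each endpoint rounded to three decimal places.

(0.620, 0.685)

p̂ = 387/593 = 0.65261.
SE(p̂) = √(0.65261·0.34739/593) = 0.019553.
z* = 1.645 at the 90% level.
Margin = 1.645·0.019553 = 0.03216.
So the interval runs from 0.620 to 0.685.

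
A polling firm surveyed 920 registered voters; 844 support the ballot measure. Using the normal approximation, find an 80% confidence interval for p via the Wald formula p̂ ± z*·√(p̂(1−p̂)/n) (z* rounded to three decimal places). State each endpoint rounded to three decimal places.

(0.906, 0.929)

With x = 844 successes in n = 920, p̂ = 0.91739.
SE(p̂) = √(0.91739·0.08261/920) = 0.009076.
For 80% confidence, z* = 1.282.
Margin of error: 1.282 × 0.009076 = 0.01164.
So the interval runs from 0.906 to 0.929.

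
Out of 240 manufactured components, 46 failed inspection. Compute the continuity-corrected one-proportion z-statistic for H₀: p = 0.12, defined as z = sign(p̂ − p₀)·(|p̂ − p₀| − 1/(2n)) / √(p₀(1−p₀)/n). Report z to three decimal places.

The sample proportion is 46/240 = 0.19167. p̂ − p₀ = 0.071667.
1/(2n) = 0.002083.
Corrected numerator: |0.071667| − 0.002083 = 0.069584.
SE₀ = √(0.12·0.88/240) = 0.020976.
z = (+)0.069584/0.020976 = 3.317.

z = 3.317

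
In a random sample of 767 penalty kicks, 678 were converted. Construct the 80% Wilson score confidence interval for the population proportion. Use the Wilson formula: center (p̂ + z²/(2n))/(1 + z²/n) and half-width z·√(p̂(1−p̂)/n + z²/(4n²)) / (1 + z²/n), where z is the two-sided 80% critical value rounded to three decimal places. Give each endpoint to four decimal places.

p̂ = 678/767 = 0.88396; z = 1.282, so z² = 1.643524.
Denominator 1 + z²/n = 1 + 1.643524/767 = 1.002143.
Center = (0.88396 + 0.001071)/1.002143 = 0.88314.
Radicand: p̂(1−p̂)/n + z²/(4n²) = 0.000133731 + 0.000000698 = 0.000134429.
Half-width = 1.282·√0.000134429/1.002143 = 0.01483.
Interval: 0.88314 ± 0.01483 → (0.8683, 0.8980).

(0.8683, 0.8980)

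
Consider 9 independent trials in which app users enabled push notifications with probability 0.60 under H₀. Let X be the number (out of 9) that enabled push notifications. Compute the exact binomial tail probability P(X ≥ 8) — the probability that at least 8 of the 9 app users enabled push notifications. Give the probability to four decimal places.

X ~ Binomial(n=9, p=0.60).
P(X ≥ 8) = C(9,8)·0.60^8·0.40^1 + C(9,9)·0.60^9·0.40^0.
= 0.060466 + 0.010078 = 0.0705.

P = 0.0705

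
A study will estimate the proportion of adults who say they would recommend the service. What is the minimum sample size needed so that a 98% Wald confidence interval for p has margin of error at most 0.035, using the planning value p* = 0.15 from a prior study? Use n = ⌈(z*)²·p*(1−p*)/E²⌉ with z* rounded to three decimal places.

z* = 2.326 at the 98% level.
p*(1−p*) = 0.1275.
Required n before rounding: 5.410276 × 0.1275 / 0.035² = 563.110.
⌈563.110⌉ = 564.

n = 564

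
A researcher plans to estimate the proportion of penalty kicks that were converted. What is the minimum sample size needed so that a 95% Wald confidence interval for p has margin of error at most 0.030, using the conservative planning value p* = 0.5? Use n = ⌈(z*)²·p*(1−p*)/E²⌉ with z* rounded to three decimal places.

n = 1068

z* = 1.960 at the 95% level.
p*(1−p*) = 0.50·0.50 = 0.2500.
Required n before rounding: 3.841600 × 0.2500 / 0.030² = 1067.111.
⌈1067.111⌉ = 1068.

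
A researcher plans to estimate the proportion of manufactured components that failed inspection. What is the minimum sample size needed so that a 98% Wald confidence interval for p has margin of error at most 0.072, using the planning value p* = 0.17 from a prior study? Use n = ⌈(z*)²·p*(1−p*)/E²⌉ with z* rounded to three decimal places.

The 98% critical value is z* = 2.326.
p*(1−p*) = 0.1411.
(z*)²·p*(1−p*)/E² = 5.410276·0.1411/0.005184 = 147.259.
⌈147.259⌉ = 148.

n = 148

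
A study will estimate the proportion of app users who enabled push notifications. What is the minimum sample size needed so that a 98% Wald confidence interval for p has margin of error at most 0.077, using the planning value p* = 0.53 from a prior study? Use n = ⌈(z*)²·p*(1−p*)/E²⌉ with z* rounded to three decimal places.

z* = 2.326 at the 98% level.
p*(1−p*) = 0.2491.
(z*)²·p*(1−p*)/E² = 5.410276·0.2491/0.005929 = 227.306.
Rounding up, n = 228.

n = 228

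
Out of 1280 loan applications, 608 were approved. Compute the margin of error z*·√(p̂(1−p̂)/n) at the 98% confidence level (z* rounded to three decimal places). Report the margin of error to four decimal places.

ME = 0.0325

p̂ = 608/1280 = 0.47500.
Standard error of p̂: √(0.249375/1280) = √0.000194824 = 0.013958.
For 98% confidence, z* = 2.326.
ME = 2.326·0.013958 = 0.0325.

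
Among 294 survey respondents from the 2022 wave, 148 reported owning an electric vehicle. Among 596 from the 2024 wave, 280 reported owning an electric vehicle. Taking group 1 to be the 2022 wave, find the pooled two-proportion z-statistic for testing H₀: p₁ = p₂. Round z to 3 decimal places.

z = 0.944

p̂₁ = 148/294 = 0.50340, p̂₂ = 280/596 = 0.46980.
Pooled p̂ = (148+280)/(294+596) = 428/890 = 0.48090.
Pooled SE = √[0.2496351·0.00507921] ≈ 0.035608.
z = (p̂₁ − p̂₂)/SE = (0.50340 − 0.46980)/0.035608 = 0.03360/0.035608 = 0.944.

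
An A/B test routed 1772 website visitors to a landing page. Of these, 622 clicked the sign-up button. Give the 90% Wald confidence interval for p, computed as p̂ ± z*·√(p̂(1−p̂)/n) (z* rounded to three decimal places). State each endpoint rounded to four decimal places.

Sample proportion p̂ = 622/1772 = 0.35102.
Standard error of p̂: √(0.227804/1772) = √0.000128557 = 0.011338.
For 90% confidence, z* = 1.645.
Margin = 1.645·0.011338 = 0.01865.
Interval: 0.35102 ± 0.01865 → (0.3324, 0.3697).

(0.3324, 0.3697)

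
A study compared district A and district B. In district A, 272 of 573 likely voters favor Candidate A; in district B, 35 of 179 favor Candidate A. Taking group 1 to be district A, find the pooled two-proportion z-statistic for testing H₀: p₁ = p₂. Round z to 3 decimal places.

Sample proportions: p̂₁ = 272/573 = 0.47469 and p̂₂ = 35/179 = 0.19553.
Pooling: p̂ = 307/752 = 0.40824.
SE = √[p̂(1−p̂)(1/n₁+1/n₂)] = √[0.40824·0.59176·(1/573+1/179)] ≈ 0.042086.
z = (p̂₁ − p̂₂)/SE = (0.47469 − 0.19553)/0.042086 = 0.27916/0.042086 = 6.633.

z = 6.633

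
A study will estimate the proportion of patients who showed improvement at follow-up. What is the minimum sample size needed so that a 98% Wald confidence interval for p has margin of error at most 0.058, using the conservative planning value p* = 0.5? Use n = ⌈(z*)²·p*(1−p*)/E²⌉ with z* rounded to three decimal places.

n = 403

z* = 2.326 at the 98% level.
p*(1−p*) = 0.2500.
(z*)²·p*(1−p*)/E² = 5.410276·0.2500/0.003364 = 402.072.
Rounding up, n = 403.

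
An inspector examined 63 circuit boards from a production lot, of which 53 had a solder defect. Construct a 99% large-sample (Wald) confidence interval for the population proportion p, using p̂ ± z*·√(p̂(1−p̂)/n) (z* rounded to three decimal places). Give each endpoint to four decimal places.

The sample proportion is 53/63 = 0.84127.
Standard error of p̂: √(0.133535/63) = √0.002119602 = 0.046039.
The 99% critical value is z* = 2.576.
Margin = 2.576·0.046039 = 0.11860.
CI: 0.84127 ± 0.11860 = (0.7227, 0.9599).

(0.7227, 0.9599)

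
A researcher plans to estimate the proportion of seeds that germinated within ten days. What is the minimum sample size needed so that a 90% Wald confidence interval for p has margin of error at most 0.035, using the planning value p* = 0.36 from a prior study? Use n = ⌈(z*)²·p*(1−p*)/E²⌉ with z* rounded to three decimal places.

The 90% critical value is z* = 1.645.
p*(1−p*) = 0.2304.
(z*)²·p*(1−p*)/E² = 2.706025·0.2304/0.001225 = 508.954.
⌈508.954⌉ = 509.

n = 509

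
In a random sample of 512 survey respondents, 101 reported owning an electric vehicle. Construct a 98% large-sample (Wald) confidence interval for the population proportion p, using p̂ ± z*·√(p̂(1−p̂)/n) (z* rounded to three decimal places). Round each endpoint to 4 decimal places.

p̂ = 101/512 = 0.19727.
SE(p̂) = √(0.19727·0.80273/512) = 0.017586.
The 98% critical value is z* = 2.326.
Margin of error: 2.326 × 0.017586 = 0.04091.
So the interval runs from 0.1564 to 0.2382.

(0.1564, 0.2382)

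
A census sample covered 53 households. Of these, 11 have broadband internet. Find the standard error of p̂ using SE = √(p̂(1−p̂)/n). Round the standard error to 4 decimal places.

SE = 0.0557

Sample proportion p̂ = 11/53 = 0.20755.
p̂(1−p̂) = 0.164473.
SE = √(0.164473/53) = √0.003103264 = 0.0557.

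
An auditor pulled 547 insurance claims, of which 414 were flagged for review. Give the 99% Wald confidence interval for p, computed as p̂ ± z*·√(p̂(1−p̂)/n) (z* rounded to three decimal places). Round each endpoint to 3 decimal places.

(0.710, 0.804)

With x = 414 successes in n = 547, p̂ = 0.75686.
SE(p̂) = √(0.75686·0.24314/547) = 0.018342.
The 99% critical value is z* = 2.576.
Margin of error: 2.576 × 0.018342 = 0.04725.
CI: 0.75686 ± 0.04725 = (0.710, 0.804).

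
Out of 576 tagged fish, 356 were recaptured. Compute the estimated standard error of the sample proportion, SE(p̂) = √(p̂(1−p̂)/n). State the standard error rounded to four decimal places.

SE = 0.0202

With x = 356 successes in n = 576, p̂ = 0.61806.
p̂(1−p̂) = 0.236062.
SE = √(0.236062/576) = √0.000409830 = 0.0202.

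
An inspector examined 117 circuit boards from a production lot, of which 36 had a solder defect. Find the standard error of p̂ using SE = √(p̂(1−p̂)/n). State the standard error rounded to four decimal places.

SE = 0.0427

p̂ = 36/117 = 0.30769.
p̂(1−p̂) = 0.213017.
SE = √(0.213017/117) = 0.0427.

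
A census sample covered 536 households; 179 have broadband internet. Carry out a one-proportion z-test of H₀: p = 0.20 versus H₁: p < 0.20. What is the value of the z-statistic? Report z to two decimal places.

z = 7.75

With x = 179 successes in n = 536, p̂ = 0.33396.
Under H₀, SE = √(p₀(1−p₀)/n) = √(0.20·0.80/536) = √0.000298507 = 0.017277.
Test statistic: z = 0.13396/0.017277 = 7.75.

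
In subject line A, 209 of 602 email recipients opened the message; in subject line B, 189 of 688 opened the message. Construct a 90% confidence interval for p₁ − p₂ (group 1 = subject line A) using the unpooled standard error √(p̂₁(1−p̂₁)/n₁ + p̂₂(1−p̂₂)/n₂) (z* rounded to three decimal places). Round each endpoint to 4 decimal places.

(0.0300, 0.1149)

p̂₁ = 0.34718, p̂₂ = 0.27471, so the observed difference is 0.07247.
Unpooled SE = √(p̂₁(1−p̂₁)/n₁ + p̂₂(1−p̂₂)/n₂) = √(0.000376486 + 0.000289599) = 0.025809.
z* = 1.645 at the 90% level. Margin of error = 0.04246.
CI: 0.07247 ± 0.04246 = (0.0300, 0.1149).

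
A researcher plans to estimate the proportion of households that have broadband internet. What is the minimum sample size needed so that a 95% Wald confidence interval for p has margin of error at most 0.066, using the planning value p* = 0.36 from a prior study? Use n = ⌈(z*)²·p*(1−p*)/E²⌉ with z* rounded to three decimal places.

n = 204

For 95% confidence, z* = 1.960.
p*(1−p*) = 0.36·0.64 = 0.2304.
Required n before rounding: 3.841600 × 0.2304 / 0.066² = 203.192.
Rounding up, n = 204.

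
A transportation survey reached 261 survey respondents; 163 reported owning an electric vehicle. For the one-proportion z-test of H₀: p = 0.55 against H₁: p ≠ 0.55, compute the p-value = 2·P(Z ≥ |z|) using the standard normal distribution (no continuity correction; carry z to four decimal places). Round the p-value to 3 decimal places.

p-value = 0.016

p̂ = 163/261 = 0.62452.
SE₀ = √(0.55·0.45/261) = 0.030794.
z = (p̂ − p₀)/SE = (163/261 − 0.55)/0.030794 ≈ 2.4200.
p-value = 2·P(Z ≥ |z|) with z = 2.4200 → 0.016.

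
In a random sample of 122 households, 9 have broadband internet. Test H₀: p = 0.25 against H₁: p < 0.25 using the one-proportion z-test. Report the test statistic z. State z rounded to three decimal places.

z = -4.495

Sample proportion p̂ = 9/122 = 0.07377.
Null standard error: √(0.25·0.75/122) = √0.001536885 = 0.039203.
z = (p̂ − p₀)/SE = (0.07377 − 0.25)/0.039203 = -4.495.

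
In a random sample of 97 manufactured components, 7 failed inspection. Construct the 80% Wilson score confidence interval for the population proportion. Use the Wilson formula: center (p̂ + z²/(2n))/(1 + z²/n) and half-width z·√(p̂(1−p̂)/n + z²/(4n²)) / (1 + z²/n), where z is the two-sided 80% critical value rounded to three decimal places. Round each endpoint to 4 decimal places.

p̂ = 7/97 = 0.07216; z = 1.282, so z² = 1.643524.
Denominator 1 + z²/n = 1 + 1.643524/97 = 1.016944.
Center = (0.07216 + 0.008472)/1.016944 = 0.07929.
Radicand: p̂(1−p̂)/n + z²/(4n²) = 0.000690280 + 0.000043669 = 0.000733949.
Half-width = z·√(radicand)/denom = 1.282·0.027091/1.016944 = 0.03415.
CI: 0.07929 ± 0.03415 = (0.0451, 0.1134).

(0.0451, 0.1134)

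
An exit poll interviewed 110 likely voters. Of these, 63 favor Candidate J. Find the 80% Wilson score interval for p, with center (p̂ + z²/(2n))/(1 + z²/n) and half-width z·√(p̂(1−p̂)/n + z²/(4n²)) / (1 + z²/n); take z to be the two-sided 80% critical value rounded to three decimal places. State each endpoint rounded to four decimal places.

p̂ = 63/110 = 0.57273; z = 1.282, so z² = 1.643524.
Denominator 1 + z²/n = 1 + 1.643524/110 = 1.014941.
Center = (0.57273 + 0.007471)/1.014941 = 0.57166.
Radicand: p̂(1−p̂)/n + z²/(4n²) = 0.002224643 + 0.000033957 = 0.002258600.
Half-width = z·√(radicand)/denom = 1.282·0.047525/1.014941 = 0.06003.
So the interval runs from 0.5116 to 0.6317.

(0.5116, 0.6317)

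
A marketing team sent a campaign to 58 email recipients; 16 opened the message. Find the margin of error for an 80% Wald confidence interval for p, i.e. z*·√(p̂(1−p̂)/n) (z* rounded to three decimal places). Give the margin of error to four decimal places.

Sample proportion p̂ = 16/58 = 0.27586.
SE(p̂) = √(0.27586·0.72414/58) = 0.058687.
The 80% critical value is z* = 1.282.
Margin of error = z*·SE = 1.282 × 0.058687 = 0.0752.

ME = 0.0752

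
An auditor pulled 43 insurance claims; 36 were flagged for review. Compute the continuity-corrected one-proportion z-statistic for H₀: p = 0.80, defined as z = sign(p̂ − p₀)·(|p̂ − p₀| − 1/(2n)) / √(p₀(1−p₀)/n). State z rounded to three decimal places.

z = 0.419

p̂ = 36/43 = 0.83721. p̂ − p₀ = 0.037209.
1/(2n) = 0.011628.
Corrected numerator: |0.037209| − 0.011628 = 0.025581.
Under H₀, SE = √(p₀(1−p₀)/n) = √(0.80·0.20/43) = √0.003720930 = 0.060999.
z = (+)0.025581/0.060999 = 0.419.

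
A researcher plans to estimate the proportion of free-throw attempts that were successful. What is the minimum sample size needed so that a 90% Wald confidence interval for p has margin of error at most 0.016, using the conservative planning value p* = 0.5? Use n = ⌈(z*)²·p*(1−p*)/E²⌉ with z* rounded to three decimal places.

n = 2643

For 90% confidence, z* = 1.645.
p*(1−p*) = 0.2500.
Required n before rounding: 2.706025 × 0.2500 / 0.016² = 2642.603.
⌈2642.603⌉ = 2643.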